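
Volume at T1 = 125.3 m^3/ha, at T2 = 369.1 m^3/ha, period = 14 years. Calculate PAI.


Formula: PAI = (V_T2 - V_T1) / (T2 - T1)
Volume increment = 369.1 - 125.3 = 243.8 m^3/ha
PAI = 243.8 / 14 = 17.41 m^3/ha/year

17.41


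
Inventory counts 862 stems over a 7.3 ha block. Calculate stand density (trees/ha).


Formula: Stand Density = N_trees / Area_ha
Density = 862 trees / 7.3 ha
Density = 118 trees/ha

118


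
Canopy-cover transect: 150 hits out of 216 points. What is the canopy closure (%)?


Formula: Canopy closure = covered points / total points * 100
Closure = 150 / 216 * 100
Closure = 0.6944 * 100 = 69.4%

69.4


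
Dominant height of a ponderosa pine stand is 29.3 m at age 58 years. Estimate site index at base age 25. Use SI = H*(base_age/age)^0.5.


Formula: SI = H_dom * (base_age / age)^0.5
Age ratio = 25 / 58 = 0.43103
sqrt(age_ratio) = 0.65653
SI = 29.3 * 0.65653 = 19.2 m

19.2


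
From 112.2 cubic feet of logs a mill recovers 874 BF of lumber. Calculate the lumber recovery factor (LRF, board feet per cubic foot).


Formula: LRF = Lumber Output (BF) / Log Input (ft^3)
LRF = 874 BF / 112.2 ft^3
LRF = 7.79 BF/ft^3

7.79


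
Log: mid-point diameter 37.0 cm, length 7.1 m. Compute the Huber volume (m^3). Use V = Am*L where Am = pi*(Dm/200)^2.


Huber: V = Am * L,  Am = pi*(Dm/200)^2
Am = pi*(37.0/200)^2 = 0.107521 m^2
V = 0.107521*7.1 = 0.7634 m^3

0.7634


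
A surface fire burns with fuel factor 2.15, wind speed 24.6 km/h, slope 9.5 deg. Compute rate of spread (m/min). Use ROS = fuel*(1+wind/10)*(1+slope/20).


Formula: ROS = fuel * (1 + wind/10) * (1 + slope/20)
Wind factor = 1 + 24.6/10 = 3.46
Slope factor = 1 + 9.5/20 = 1.475
ROS = 2.15 * 3.46 * 1.475 = 10.97 m/min

10.97


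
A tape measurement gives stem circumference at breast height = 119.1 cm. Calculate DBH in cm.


Formula: DBH = C / pi
DBH = 119.1 / pi
pi = 3.14159...
DBH = 37.9 cm

37.9


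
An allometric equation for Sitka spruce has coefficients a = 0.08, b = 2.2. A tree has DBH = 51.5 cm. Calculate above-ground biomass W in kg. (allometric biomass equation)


Formula: W = a * DBH^b  (allometric power law)
DBH^b = 51.5^2.2 = 5834.1273
W = 0.08 * 5834.1273 = 466.7 kg

466.7


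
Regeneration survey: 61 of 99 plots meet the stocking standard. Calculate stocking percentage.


Formula: Stocking % = stocked plots / total plots * 100
Stocking = 61 / 99 * 100
Stocking = 0.6162 * 100 = 61.6%

61.6


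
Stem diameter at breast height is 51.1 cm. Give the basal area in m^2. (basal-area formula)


Formula: BA = pi * (DBH/2)^2 / 10000  (cm^2 to m^2)
Radius = DBH/2 = 51.1/2 = 25.55 cm
BA = pi * 25.55^2 / 10000
   = 2050.8395 cm^2 / 10000
   = 0.2051 m^2

0.2051


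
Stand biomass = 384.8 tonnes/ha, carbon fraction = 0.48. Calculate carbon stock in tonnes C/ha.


Formula: Carbon Stock = Biomass * Carbon Fraction
C = 384.8 t/ha * 0.48
C = 184.7 t C/ha

184.7


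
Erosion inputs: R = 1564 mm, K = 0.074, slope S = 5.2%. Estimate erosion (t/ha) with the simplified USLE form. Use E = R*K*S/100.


Formula: E = R * K * S / 100  (simplified USLE)
R * K = 1564 * 0.074 = 115.736
E = 115.736 * 5.2 / 100 = 6.02 t/ha

6.02


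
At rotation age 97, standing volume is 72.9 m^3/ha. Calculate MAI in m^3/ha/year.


Formula: MAI = Total Volume / Stand Age
MAI = 72.9 m^3/ha / 97 years
MAI = 0.75 m^3/ha/year

0.75


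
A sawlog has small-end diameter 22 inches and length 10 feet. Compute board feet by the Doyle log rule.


Doyle: BF = (D - 4)^2 * L / 16
Adjusted diameter = 22 - 4 = 18 in
(D-4)^2 = 18^2 = 324
BF = 324 * 10 / 16 = 203 BF

203


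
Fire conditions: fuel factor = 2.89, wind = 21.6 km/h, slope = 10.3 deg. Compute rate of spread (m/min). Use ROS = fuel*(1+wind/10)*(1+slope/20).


Formula: ROS = fuel * (1 + wind/10) * (1 + slope/20)
Wind factor = 1 + 21.6/10 = 3.16
Slope factor = 1 + 10.3/20 = 1.515
ROS = 2.89 * 3.16 * 1.515 = 13.84 m/min

13.84


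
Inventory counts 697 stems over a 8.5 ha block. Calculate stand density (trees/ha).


Formula: Stand Density = N_trees / Area_ha
Density = 697 trees / 8.5 ha
Density = 82 trees/ha

82


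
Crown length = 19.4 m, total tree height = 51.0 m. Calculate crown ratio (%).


Formula: Crown Ratio = (Crown Length / Total Height) * 100
CR = (19.4 m / 51.0 m) * 100
CR = 0.3804 * 100 = 38.0%

38.0


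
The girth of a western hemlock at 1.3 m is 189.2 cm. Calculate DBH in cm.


Formula: DBH = C / pi
DBH = 189.2 / pi
pi = 3.14159...
DBH = 60.2 cm

60.2


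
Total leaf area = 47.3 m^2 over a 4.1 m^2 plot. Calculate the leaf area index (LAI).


Formula: LAI = total leaf area / ground area  (dimensionless)
LAI = 47.3 m^2 / 4.1 m^2
LAI = 11.54

11.54


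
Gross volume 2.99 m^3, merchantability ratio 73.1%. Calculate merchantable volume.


Formula: MV = V_total * (merchantable_pct / 100)
Merchantable fraction = 73.1% / 100 = 0.731
MV = 2.99 m^3 * 0.731 = 2.186 m^3

2.186


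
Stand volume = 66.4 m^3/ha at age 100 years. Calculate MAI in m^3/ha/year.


Formula: MAI = Total Volume / Stand Age
MAI = 66.4 m^3/ha / 100 years
MAI = 0.66 m^3/ha/year

0.66


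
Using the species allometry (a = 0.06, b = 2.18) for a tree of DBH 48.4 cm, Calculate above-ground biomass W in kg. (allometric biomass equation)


Formula: W = a * DBH^b  (allometric power law)
DBH^b = 48.4^2.18 = 4709.3708
W = 0.06 * 4709.3708 = 282.6 kg

282.6


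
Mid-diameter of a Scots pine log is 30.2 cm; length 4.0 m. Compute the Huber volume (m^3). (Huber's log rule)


Huber: V = Am * L,  Am = pi*(Dm/200)^2
Am = pi*(30.2/200)^2 = 0.071631 m^2
V = 0.071631*4.0 = 0.2865 m^3

0.2865


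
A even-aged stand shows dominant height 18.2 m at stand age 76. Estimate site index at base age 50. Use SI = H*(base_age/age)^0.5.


Formula: SI = H_dom * (base_age / age)^0.5
Age ratio = 50 / 76 = 0.65789
sqrt(age_ratio) = 0.81111
SI = 18.2 * 0.81111 = 14.8 m

14.8


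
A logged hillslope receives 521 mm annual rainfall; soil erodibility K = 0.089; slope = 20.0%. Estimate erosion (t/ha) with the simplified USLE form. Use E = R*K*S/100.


Formula: E = R * K * S / 100  (simplified USLE)
R * K = 521 * 0.089 = 46.369
E = 46.369 * 20.0 / 100 = 9.27 t/ha

9.27


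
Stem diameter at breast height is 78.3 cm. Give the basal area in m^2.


Formula: BA = pi * (DBH/2)^2 / 10000  (cm^2 to m^2)
Radius = DBH/2 = 78.3/2 = 39.15 cm
BA = pi * 39.15^2 / 10000
   = 4815.1897 cm^2 / 10000
   = 0.4815 m^2

0.4815


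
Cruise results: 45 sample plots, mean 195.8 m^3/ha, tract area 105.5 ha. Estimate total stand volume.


Formula: Total Volume = Mean Volume per ha * Total Area
Total Volume = 195.8 m^3/ha * 105.5 ha
Total Volume = 20657 m^3

20657


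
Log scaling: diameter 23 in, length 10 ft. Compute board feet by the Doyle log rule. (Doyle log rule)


Doyle: BF = (D - 4)^2 * L / 16
Adjusted diameter = 23 - 4 = 19 in
(D-4)^2 = 19^2 = 361
BF = 361 * 10 / 16 = 226 BF

226


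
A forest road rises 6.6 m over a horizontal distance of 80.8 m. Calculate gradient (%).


Formula: Gradient = rise / run * 100
Gradient = 6.6 / 80.8 * 100 = 8.2%

8.2


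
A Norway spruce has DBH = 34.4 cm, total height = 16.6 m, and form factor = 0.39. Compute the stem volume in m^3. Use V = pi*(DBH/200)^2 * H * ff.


Formula: V = pi * (DBH/200)^2 * H * ff
Radius = DBH/200 = 34.4/200 = 0.172 m
Radius^2 = 0.172^2 = 0.029584 m^2
V = pi * 0.029584 * 16.6 * 0.39
V = 0.602 m^3

0.602


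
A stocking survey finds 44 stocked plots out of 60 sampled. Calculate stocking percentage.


Formula: Stocking % = stocked plots / total plots * 100
Stocking = 44 / 60 * 100
Stocking = 0.7333 * 100 = 73.3%

73.3


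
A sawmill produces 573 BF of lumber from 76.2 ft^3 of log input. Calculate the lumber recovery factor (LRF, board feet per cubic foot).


Formula: LRF = Lumber Output (BF) / Log Input (ft^3)
LRF = 573 BF / 76.2 ft^3
LRF = 7.52 BF/ft^3

7.52


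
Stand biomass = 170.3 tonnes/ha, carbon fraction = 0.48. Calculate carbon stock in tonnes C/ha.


Formula: Carbon Stock = Biomass * Carbon Fraction
C = 170.3 t/ha * 0.48
C = 81.7 t C/ha

81.7


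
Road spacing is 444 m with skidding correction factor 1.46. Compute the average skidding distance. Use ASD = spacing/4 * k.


Formula: ASD = (spacing / 4) * correction
Uncorrected distance = spacing / 4 = 444 / 4 = 111 m
ASD = 111 * 1.46 = 162 m

162


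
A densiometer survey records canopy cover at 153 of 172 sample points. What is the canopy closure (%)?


Formula: Canopy closure = covered points / total points * 100
Closure = 153 / 172 * 100
Closure = 0.8895 * 100 = 89.0%

89.0


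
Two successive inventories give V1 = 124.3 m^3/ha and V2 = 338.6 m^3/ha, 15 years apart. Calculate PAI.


Formula: PAI = (V_T2 - V_T1) / (T2 - T1)
Volume increment = 338.6 - 124.3 = 214.3 m^3/ha
PAI = 214.3 / 15 = 14.29 m^3/ha/year

14.29


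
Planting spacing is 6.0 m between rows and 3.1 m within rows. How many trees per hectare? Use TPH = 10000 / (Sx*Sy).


Formula: TPH = 10000 m^2/ha / (spacing_x * spacing_y)
Area per tree = 6.0 m * 3.1 m = 18.6 m^2
TPH = 10000 / 18.6 = 538 trees/ha

538


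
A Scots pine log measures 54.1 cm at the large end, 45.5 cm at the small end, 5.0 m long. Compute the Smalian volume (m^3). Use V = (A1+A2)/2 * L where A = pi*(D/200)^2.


Smalian: V = (A1 + A2)/2 * L,  A = pi*(D/200)^2
A1 = pi*(54.1/200)^2 = 0.229871 m^2
A2 = pi*(45.5/200)^2 = 0.162597 m^2
V = (0.229871+0.162597)/2*5.0 = 0.9812 m^3

0.9812


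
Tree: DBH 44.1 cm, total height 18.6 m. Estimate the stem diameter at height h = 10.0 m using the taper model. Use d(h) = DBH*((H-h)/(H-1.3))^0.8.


Taper: d(h) = DBH * ((H - h) / (H - 1.3))^0.8
Numerator = H - h = 18.6 - 10.0 = 8.6 m
Denominator = H - 1.3 = 18.6 - 1.3 = 17.3 m
Ratio = 8.6 / 17.3 = 0.49711
d = 44.1 * 0.49711^0.8 = 25.2 cm

25.2


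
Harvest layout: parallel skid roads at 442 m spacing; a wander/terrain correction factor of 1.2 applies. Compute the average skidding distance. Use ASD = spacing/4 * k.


Formula: ASD = (spacing / 4) * correction
Uncorrected distance = spacing / 4 = 442 / 4 = 110.5 m
ASD = 110.5 * 1.2 = 133 m

133


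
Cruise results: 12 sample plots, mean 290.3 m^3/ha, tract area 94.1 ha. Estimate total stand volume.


Formula: Total Volume = Mean Volume per ha * Total Area
Total Volume = 290.3 m^3/ha * 94.1 ha
Total Volume = 27317 m^3

27317


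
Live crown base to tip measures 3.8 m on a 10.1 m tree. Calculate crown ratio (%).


Formula: Crown Ratio = (Crown Length / Total Height) * 100
CR = (3.8 m / 10.1 m) * 100
CR = 0.3762 * 100 = 37.6%

37.6


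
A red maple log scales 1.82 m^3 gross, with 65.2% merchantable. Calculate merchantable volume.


Formula: MV = V_total * (merchantable_pct / 100)
Merchantable fraction = 65.2% / 100 = 0.652
MV = 1.82 m^3 * 0.652 = 1.187 m^3

1.187


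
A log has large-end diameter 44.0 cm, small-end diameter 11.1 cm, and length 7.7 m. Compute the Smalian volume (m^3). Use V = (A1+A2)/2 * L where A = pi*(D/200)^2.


Smalian: V = (A1 + A2)/2 * L,  A = pi*(D/200)^2
A1 = pi*(44.0/200)^2 = 0.152053 m^2
A2 = pi*(11.1/200)^2 = 0.009677 m^2
V = (0.152053+0.009677)/2*7.7 = 0.6227 m^3

0.6227


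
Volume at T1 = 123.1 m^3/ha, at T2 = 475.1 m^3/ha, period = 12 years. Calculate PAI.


Formula: PAI = (V_T2 - V_T1) / (T2 - T1)
Volume increment = 475.1 - 123.1 = 352.0 m^3/ha
PAI = 352.0 / 12 = 29.33 m^3/ha/year

29.33


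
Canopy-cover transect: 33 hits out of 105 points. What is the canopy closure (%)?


Formula: Canopy closure = covered points / total points * 100
Closure = 33 / 105 * 100
Closure = 0.3143 * 100 = 31.4%

31.4


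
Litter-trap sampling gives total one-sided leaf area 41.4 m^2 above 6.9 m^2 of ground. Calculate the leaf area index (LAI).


Formula: LAI = total leaf area / ground area  (dimensionless)
LAI = 41.4 m^2 / 6.9 m^2
LAI = 6.0

6.0


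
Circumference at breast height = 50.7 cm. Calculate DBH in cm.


Formula: DBH = C / pi
DBH = 50.7 / pi
pi = 3.14159...
DBH = 16.1 cm

16.1


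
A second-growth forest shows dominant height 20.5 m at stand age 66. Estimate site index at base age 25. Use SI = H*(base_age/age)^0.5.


Formula: SI = H_dom * (base_age / age)^0.5
Age ratio = 25 / 66 = 0.37879
sqrt(age_ratio) = 0.61546
SI = 20.5 * 0.61546 = 12.6 m

12.6


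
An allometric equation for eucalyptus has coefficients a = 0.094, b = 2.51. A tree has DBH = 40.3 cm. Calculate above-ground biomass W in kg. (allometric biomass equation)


Formula: W = a * DBH^b  (allometric power law)
DBH^b = 40.3^2.51 = 10698.322
W = 0.094 * 10698.322 = 1005.6 kg

1005.6


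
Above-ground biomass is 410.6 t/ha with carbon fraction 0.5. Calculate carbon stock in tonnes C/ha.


Formula: Carbon Stock = Biomass * Carbon Fraction
C = 410.6 t/ha * 0.5
C = 205.3 t C/ha

205.3


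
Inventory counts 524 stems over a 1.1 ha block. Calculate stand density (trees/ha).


Formula: Stand Density = N_trees / Area_ha
Density = 524 trees / 1.1 ha
Density = 476 trees/ha

476


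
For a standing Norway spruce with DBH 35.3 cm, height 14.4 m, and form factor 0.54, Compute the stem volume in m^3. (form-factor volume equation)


Formula: V = pi * (DBH/200)^2 * H * ff
Radius = DBH/200 = 35.3/200 = 0.1765 m
Radius^2 = 0.1765^2 = 0.03115225 m^2
V = pi * 0.03115225 * 14.4 * 0.54
V = 0.761 m^3

0.761


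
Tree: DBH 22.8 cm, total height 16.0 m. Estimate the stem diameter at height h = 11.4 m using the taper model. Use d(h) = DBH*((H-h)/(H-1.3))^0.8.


Taper: d(h) = DBH * ((H - h) / (H - 1.3))^0.8
Numerator = H - h = 16.0 - 11.4 = 4.6 m
Denominator = H - 1.3 = 16.0 - 1.3 = 14.7 m
Ratio = 4.6 / 14.7 = 0.31293
d = 22.8 * 0.31293^0.8 = 9.0 cm

9.0


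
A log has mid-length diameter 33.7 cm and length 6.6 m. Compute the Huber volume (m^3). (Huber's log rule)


Huber: V = Am * L,  Am = pi*(Dm/200)^2
Am = pi*(33.7/200)^2 = 0.089197 m^2
V = 0.089197*6.6 = 0.5887 m^3

0.5887


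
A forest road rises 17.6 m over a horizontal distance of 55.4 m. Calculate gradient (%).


Formula: Gradient = rise / run * 100
Gradient = 17.6 / 55.4 * 100 = 31.8%

31.8


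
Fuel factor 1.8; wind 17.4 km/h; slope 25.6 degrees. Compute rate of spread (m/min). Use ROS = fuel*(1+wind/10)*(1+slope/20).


Formula: ROS = fuel * (1 + wind/10) * (1 + slope/20)
Wind factor = 1 + 17.4/10 = 2.74
Slope factor = 1 + 25.6/20 = 2.28
ROS = 1.8 * 2.74 * 2.28 = 11.24 m/min

11.24


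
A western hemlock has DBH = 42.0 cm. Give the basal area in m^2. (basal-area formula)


Formula: BA = pi * (DBH/2)^2 / 10000  (cm^2 to m^2)
Radius = DBH/2 = 42.0/2 = 21.0 cm
BA = pi * 21.0^2 / 10000
   = 1385.4424 cm^2 / 10000
   = 0.1385 m^2

0.1385


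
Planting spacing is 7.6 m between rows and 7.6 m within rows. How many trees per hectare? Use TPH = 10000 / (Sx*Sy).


Formula: TPH = 10000 m^2/ha / (spacing_x * spacing_y)
Area per tree = 7.6 m * 7.6 m = 57.76 m^2
TPH = 10000 / 57.76 = 173 trees/ha

173


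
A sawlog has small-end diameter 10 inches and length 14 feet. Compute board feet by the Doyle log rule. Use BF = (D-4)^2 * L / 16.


Doyle: BF = (D - 4)^2 * L / 16
Adjusted diameter = 10 - 4 = 6 in
(D-4)^2 = 6^2 = 36
BF = 36 * 14 / 16 = 32 BF

32


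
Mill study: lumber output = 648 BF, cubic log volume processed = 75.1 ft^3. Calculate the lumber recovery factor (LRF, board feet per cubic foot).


Formula: LRF = Lumber Output (BF) / Log Input (ft^3)
LRF = 648 BF / 75.1 ft^3
LRF = 8.63 BF/ft^3

8.63


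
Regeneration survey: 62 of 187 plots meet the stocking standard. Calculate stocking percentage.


Formula: Stocking % = stocked plots / total plots * 100
Stocking = 62 / 187 * 100
Stocking = 0.3316 * 100 = 33.2%

33.2


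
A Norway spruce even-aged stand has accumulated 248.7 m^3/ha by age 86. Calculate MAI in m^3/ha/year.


Formula: MAI = Total Volume / Stand Age
MAI = 248.7 m^3/ha / 86 years
MAI = 2.89 m^3/ha/year

2.89


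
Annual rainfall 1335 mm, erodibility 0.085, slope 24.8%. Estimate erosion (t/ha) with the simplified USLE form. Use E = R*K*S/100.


Formula: E = R * K * S / 100  (simplified USLE)
R * K = 1335 * 0.085 = 113.475
E = 113.475 * 24.8 / 100 = 28.14 t/ha

28.14


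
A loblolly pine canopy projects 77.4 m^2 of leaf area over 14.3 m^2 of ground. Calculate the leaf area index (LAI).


Formula: LAI = total leaf area / ground area  (dimensionless)
LAI = 77.4 m^2 / 14.3 m^2
LAI = 5.41

5.41


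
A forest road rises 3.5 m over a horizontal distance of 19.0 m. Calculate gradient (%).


Formula: Gradient = rise / run * 100
Gradient = 3.5 / 19.0 * 100 = 18.4%

18.4


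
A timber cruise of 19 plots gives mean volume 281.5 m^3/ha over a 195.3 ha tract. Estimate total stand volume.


Formula: Total Volume = Mean Volume per ha * Total Area
Total Volume = 281.5 m^3/ha * 195.3 ha
Total Volume = 54977 m^3

54977


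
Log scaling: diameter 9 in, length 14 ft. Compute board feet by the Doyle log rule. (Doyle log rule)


Doyle: BF = (D - 4)^2 * L / 16
Adjusted diameter = 9 - 4 = 5 in
(D-4)^2 = 5^2 = 25
BF = 25 * 14 / 16 = 22 BF

22


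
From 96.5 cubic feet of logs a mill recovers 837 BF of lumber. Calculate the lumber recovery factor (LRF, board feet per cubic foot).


Formula: LRF = Lumber Output (BF) / Log Input (ft^3)
LRF = 837 BF / 96.5 ft^3
LRF = 8.67 BF/ft^3

8.67


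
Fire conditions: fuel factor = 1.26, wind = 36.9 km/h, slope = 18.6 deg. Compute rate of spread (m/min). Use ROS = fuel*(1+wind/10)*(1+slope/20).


Formula: ROS = fuel * (1 + wind/10) * (1 + slope/20)
Wind factor = 1 + 36.9/10 = 4.69
Slope factor = 1 + 18.6/20 = 1.93
ROS = 1.26 * 4.69 * 1.93 = 11.41 m/min

11.41


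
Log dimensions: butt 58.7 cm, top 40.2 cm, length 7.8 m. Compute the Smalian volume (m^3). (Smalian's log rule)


Smalian: V = (A1 + A2)/2 * L,  A = pi*(D/200)^2
A1 = pi*(58.7/200)^2 = 0.270624 m^2
A2 = pi*(40.2/200)^2 = 0.126923 m^2
V = (0.270624+0.126923)/2*7.8 = 1.5504 m^3

1.5504


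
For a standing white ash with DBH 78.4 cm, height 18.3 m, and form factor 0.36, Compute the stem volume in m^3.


Formula: V = pi * (DBH/200)^2 * H * ff
Radius = DBH/200 = 78.4/200 = 0.392 m
Radius^2 = 0.392^2 = 0.153664 m^2
V = pi * 0.153664 * 18.3 * 0.36
V = 3.18 m^3

3.18


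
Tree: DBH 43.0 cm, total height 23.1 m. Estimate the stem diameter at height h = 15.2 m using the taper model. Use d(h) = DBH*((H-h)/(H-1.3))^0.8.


Taper: d(h) = DBH * ((H - h) / (H - 1.3))^0.8
Numerator = H - h = 23.1 - 15.2 = 7.9 m
Denominator = H - 1.3 = 23.1 - 1.3 = 21.8 m
Ratio = 7.9 / 21.8 = 0.36239
d = 43.0 * 0.36239^0.8 = 19.1 cm

19.1


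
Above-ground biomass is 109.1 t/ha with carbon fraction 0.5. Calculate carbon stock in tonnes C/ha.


Formula: Carbon Stock = Biomass * Carbon Fraction
C = 109.1 t/ha * 0.5
C = 54.6 t C/ha

54.6


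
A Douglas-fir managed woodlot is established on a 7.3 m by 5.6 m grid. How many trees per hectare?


Formula: TPH = 10000 m^2/ha / (spacing_x * spacing_y)
Area per tree = 7.3 m * 5.6 m = 40.88 m^2
TPH = 10000 / 40.88 = 245 trees/ha

245


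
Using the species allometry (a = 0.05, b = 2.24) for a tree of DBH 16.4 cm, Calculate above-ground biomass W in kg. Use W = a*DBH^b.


Formula: W = a * DBH^b  (allometric power law)
DBH^b = 16.4^2.24 = 526.3204
W = 0.05 * 526.3204 = 26.3 kg

26.3


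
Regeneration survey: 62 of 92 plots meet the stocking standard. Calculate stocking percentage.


Formula: Stocking % = stocked plots / total plots * 100
Stocking = 62 / 92 * 100
Stocking = 0.6739 * 100 = 67.4%

67.4


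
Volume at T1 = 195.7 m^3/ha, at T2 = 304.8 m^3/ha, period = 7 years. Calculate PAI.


Formula: PAI = (V_T2 - V_T1) / (T2 - T1)
Volume increment = 304.8 - 195.7 = 109.1 m^3/ha
PAI = 109.1 / 7 = 15.59 m^3/ha/year

15.59


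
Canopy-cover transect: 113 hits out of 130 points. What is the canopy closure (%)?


Formula: Canopy closure = covered points / total points * 100
Closure = 113 / 130 * 100
Closure = 0.8692 * 100 = 86.9%

86.9


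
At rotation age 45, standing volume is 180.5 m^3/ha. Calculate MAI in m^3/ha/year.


Formula: MAI = Total Volume / Stand Age
MAI = 180.5 m^3/ha / 45 years
MAI = 4.01 m^3/ha/year

4.01


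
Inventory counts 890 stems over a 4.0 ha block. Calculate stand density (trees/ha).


Formula: Stand Density = N_trees / Area_ha
Density = 890 trees / 4.0 ha
Density = 223 trees/ha

223


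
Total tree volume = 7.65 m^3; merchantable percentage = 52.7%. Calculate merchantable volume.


Formula: MV = V_total * (merchantable_pct / 100)
Merchantable fraction = 52.7% / 100 = 0.527
MV = 7.65 m^3 * 0.527 = 4.032 m^3

4.032


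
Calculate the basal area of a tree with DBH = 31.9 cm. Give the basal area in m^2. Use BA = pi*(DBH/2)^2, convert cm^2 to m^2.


Formula: BA = pi * (DBH/2)^2 / 10000  (cm^2 to m^2)
Radius = DBH/2 = 31.9/2 = 15.95 cm
BA = pi * 15.95^2 / 10000
   = 799.229 cm^2 / 10000
   = 0.0799 m^2

0.0799


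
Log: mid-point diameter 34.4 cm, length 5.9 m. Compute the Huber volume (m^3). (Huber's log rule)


Huber: V = Am * L,  Am = pi*(Dm/200)^2
Am = pi*(34.4/200)^2 = 0.092941 m^2
V = 0.092941*5.9 = 0.5484 m^3

0.5484


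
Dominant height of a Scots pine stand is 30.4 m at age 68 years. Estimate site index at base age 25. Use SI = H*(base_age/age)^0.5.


Formula: SI = H_dom * (base_age / age)^0.5
Age ratio = 25 / 68 = 0.36765
sqrt(age_ratio) = 0.60634
SI = 30.4 * 0.60634 = 18.4 m

18.4


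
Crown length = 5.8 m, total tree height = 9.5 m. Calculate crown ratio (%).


Formula: Crown Ratio = (Crown Length / Total Height) * 100
CR = (5.8 m / 9.5 m) * 100
CR = 0.6105 * 100 = 61.1%

61.1


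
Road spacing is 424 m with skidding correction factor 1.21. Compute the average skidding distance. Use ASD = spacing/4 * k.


Formula: ASD = (spacing / 4) * correction
Uncorrected distance = spacing / 4 = 424 / 4 = 106 m
ASD = 106 * 1.21 = 128 m

128


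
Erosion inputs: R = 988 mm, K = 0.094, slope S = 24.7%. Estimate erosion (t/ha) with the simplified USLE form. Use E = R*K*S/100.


Formula: E = R * K * S / 100  (simplified USLE)
R * K = 988 * 0.094 = 92.872
E = 92.872 * 24.7 / 100 = 22.94 t/ha

22.94


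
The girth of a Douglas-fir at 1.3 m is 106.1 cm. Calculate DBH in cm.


Formula: DBH = C / pi
DBH = 106.1 / pi
pi = 3.14159...
DBH = 33.8 cm

33.8


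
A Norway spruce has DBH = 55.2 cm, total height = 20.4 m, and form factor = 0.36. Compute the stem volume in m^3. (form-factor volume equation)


Formula: V = pi * (DBH/200)^2 * H * ff
Radius = DBH/200 = 55.2/200 = 0.276 m
Radius^2 = 0.276^2 = 0.076176 m^2
V = pi * 0.076176 * 20.4 * 0.36
V = 1.758 m^3

1.758


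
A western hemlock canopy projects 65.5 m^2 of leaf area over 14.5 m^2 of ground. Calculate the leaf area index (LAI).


Formula: LAI = total leaf area / ground area  (dimensionless)
LAI = 65.5 m^2 / 14.5 m^2
LAI = 4.52

4.52


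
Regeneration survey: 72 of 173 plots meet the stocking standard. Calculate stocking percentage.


Formula: Stocking % = stocked plots / total plots * 100
Stocking = 72 / 173 * 100
Stocking = 0.4162 * 100 = 41.6%

41.6


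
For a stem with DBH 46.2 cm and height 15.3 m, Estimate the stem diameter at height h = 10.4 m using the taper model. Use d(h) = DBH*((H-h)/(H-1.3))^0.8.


Taper: d(h) = DBH * ((H - h) / (H - 1.3))^0.8
Numerator = H - h = 15.3 - 10.4 = 4.9 m
Denominator = H - 1.3 = 15.3 - 1.3 = 14.0 m
Ratio = 4.9 / 14.0 = 0.35
d = 46.2 * 0.35^0.8 = 19.9 cm

19.9


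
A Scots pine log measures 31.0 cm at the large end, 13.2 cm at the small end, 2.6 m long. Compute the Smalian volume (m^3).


Smalian: V = (A1 + A2)/2 * L,  A = pi*(D/200)^2
A1 = pi*(31.0/200)^2 = 0.075477 m^2
A2 = pi*(13.2/200)^2 = 0.013685 m^2
V = (0.075477+0.013685)/2*2.6 = 0.1159 m^3

0.1159


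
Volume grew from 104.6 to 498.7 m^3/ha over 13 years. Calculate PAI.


Formula: PAI = (V_T2 - V_T1) / (T2 - T1)
Volume increment = 498.7 - 104.6 = 394.1 m^3/ha
PAI = 394.1 / 13 = 30.32 m^3/ha/year

30.32


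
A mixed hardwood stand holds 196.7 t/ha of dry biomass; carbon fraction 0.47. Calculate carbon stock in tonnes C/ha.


Formula: Carbon Stock = Biomass * Carbon Fraction
C = 196.7 t/ha * 0.47
C = 92.4 t C/ha

92.4


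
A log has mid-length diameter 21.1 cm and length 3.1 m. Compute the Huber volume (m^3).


Huber: V = Am * L,  Am = pi*(Dm/200)^2
Am = pi*(21.1/200)^2 = 0.034967 m^2
V = 0.034967*3.1 = 0.1084 m^3

0.1084


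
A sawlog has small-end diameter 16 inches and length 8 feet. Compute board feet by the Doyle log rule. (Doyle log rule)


Doyle: BF = (D - 4)^2 * L / 16
Adjusted diameter = 16 - 4 = 12 in
(D-4)^2 = 12^2 = 144
BF = 144 * 8 / 16 = 72 BF

72


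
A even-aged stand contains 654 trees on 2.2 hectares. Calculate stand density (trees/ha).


Formula: Stand Density = N_trees / Area_ha
Density = 654 trees / 2.2 ha
Density = 297 trees/ha

297


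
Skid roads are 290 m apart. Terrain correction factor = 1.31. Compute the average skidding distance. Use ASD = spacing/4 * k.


Formula: ASD = (spacing / 4) * correction
Uncorrected distance = spacing / 4 = 290 / 4 = 72.5 m
ASD = 72.5 * 1.31 = 95 m

95


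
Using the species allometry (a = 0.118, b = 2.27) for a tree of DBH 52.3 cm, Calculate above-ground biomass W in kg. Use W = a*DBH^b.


Formula: W = a * DBH^b  (allometric power law)
DBH^b = 52.3^2.27 = 7961.5721
W = 0.118 * 7961.5721 = 939.5 kg

939.5


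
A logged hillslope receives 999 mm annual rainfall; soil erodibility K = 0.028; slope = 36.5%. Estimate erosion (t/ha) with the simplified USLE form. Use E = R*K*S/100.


Formula: E = R * K * S / 100  (simplified USLE)
R * K = 999 * 0.028 = 27.972
E = 27.972 * 36.5 / 100 = 10.21 t/ha

10.21


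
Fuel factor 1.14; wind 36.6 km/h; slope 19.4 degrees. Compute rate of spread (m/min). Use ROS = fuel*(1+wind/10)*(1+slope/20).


Formula: ROS = fuel * (1 + wind/10) * (1 + slope/20)
Wind factor = 1 + 36.6/10 = 4.66
Slope factor = 1 + 19.4/20 = 1.97
ROS = 1.14 * 4.66 * 1.97 = 10.47 m/min

10.47


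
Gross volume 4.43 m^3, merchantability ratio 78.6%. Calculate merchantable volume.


Formula: MV = V_total * (merchantable_pct / 100)
Merchantable fraction = 78.6% / 100 = 0.786
MV = 4.43 m^3 * 0.786 = 3.482 m^3

3.482


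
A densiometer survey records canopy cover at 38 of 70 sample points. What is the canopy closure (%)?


Formula: Canopy closure = covered points / total points * 100
Closure = 38 / 70 * 100
Closure = 0.5429 * 100 = 54.3%

54.3


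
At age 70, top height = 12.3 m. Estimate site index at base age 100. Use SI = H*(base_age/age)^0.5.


Formula: SI = H_dom * (base_age / age)^0.5
Age ratio = 100 / 70 = 1.42857
sqrt(age_ratio) = 1.19523
SI = 12.3 * 1.19523 = 14.7 m

14.7


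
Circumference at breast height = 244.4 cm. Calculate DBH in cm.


Formula: DBH = C / pi
DBH = 244.4 / pi
pi = 3.14159...
DBH = 77.8 cm

77.8


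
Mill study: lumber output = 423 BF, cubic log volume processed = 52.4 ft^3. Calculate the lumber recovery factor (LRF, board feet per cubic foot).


Formula: LRF = Lumber Output (BF) / Log Input (ft^3)
LRF = 423 BF / 52.4 ft^3
LRF = 8.07 BF/ft^3

8.07


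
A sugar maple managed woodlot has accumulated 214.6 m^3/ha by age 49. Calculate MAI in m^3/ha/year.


Formula: MAI = Total Volume / Stand Age
MAI = 214.6 m^3/ha / 49 years
MAI = 4.38 m^3/ha/year

4.38


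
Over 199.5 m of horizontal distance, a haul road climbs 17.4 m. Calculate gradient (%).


Formula: Gradient = rise / run * 100
Gradient = 17.4 / 199.5 * 100 = 8.7%

8.7


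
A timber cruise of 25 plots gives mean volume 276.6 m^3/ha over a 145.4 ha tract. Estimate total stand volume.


Formula: Total Volume = Mean Volume per ha * Total Area
Total Volume = 276.6 m^3/ha * 145.4 ha
Total Volume = 40218 m^3

40218


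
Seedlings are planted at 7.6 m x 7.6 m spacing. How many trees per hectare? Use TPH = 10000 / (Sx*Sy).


Formula: TPH = 10000 m^2/ha / (spacing_x * spacing_y)
Area per tree = 7.6 m * 7.6 m = 57.76 m^2
TPH = 10000 / 57.76 = 173 trees/ha

173


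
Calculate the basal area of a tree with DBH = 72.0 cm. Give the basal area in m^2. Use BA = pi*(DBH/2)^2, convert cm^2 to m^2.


Formula: BA = pi * (DBH/2)^2 / 10000  (cm^2 to m^2)
Radius = DBH/2 = 72.0/2 = 36.0 cm
BA = pi * 36.0^2 / 10000
   = 4071.5041 cm^2 / 10000
   = 0.4072 m^2

0.4072


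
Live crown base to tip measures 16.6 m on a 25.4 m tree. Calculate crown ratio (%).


Formula: Crown Ratio = (Crown Length / Total Height) * 100
CR = (16.6 m / 25.4 m) * 100
CR = 0.6535 * 100 = 65.4%

65.4


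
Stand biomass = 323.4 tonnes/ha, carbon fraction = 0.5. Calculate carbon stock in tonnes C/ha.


Formula: Carbon Stock = Biomass * Carbon Fraction
C = 323.4 t/ha * 0.5
C = 161.7 t C/ha

161.7


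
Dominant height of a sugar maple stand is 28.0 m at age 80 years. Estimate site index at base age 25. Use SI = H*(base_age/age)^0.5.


Formula: SI = H_dom * (base_age / age)^0.5
Age ratio = 25 / 80 = 0.3125
sqrt(age_ratio) = 0.55902
SI = 28.0 * 0.55902 = 15.7 m

15.7


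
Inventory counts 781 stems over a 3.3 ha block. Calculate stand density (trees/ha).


Formula: Stand Density = N_trees / Area_ha
Density = 781 trees / 3.3 ha
Density = 237 trees/ha

237


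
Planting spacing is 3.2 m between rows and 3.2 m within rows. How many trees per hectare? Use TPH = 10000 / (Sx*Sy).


Formula: TPH = 10000 m^2/ha / (spacing_x * spacing_y)
Area per tree = 3.2 m * 3.2 m = 10.24 m^2
TPH = 10000 / 10.24 = 977 trees/ha

977


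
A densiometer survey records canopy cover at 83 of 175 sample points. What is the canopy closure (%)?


Formula: Canopy closure = covered points / total points * 100
Closure = 83 / 175 * 100
Closure = 0.4743 * 100 = 47.4%

47.4


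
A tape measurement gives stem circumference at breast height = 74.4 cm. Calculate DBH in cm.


Formula: DBH = C / pi
DBH = 74.4 / pi
pi = 3.14159...
DBH = 23.7 cm

23.7


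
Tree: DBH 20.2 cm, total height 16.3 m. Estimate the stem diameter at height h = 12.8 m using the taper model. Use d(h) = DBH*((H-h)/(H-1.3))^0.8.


Taper: d(h) = DBH * ((H - h) / (H - 1.3))^0.8
Numerator = H - h = 16.3 - 12.8 = 3.5 m
Denominator = H - 1.3 = 16.3 - 1.3 = 15.0 m
Ratio = 3.5 / 15.0 = 0.23333
d = 20.2 * 0.23333^0.8 = 6.3 cm

6.3


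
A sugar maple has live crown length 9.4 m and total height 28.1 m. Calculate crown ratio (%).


Formula: Crown Ratio = (Crown Length / Total Height) * 100
CR = (9.4 m / 28.1 m) * 100
CR = 0.3345 * 100 = 33.5%

33.5


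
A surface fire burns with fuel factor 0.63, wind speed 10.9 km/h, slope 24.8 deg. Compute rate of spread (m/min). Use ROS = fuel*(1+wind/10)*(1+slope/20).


Formula: ROS = fuel * (1 + wind/10) * (1 + slope/20)
Wind factor = 1 + 10.9/10 = 2.09
Slope factor = 1 + 24.8/20 = 2.24
ROS = 0.63 * 2.09 * 2.24 = 2.95 m/min

2.95


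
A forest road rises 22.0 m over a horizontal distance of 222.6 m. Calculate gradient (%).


Formula: Gradient = rise / run * 100
Gradient = 22.0 / 222.6 * 100 = 9.9%

9.9


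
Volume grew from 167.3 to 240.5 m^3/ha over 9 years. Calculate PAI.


Formula: PAI = (V_T2 - V_T1) / (T2 - T1)
Volume increment = 240.5 - 167.3 = 73.2 m^3/ha
PAI = 73.2 / 9 = 8.13 m^3/ha/year

8.13


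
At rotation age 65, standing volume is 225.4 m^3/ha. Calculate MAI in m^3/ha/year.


Formula: MAI = Total Volume / Stand Age
MAI = 225.4 m^3/ha / 65 years
MAI = 3.47 m^3/ha/year

3.47


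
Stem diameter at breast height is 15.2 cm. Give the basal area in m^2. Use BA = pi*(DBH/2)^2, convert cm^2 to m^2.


Formula: BA = pi * (DBH/2)^2 / 10000  (cm^2 to m^2)
Radius = DBH/2 = 15.2/2 = 7.6 cm
BA = pi * 7.6^2 / 10000
   = 181.4584 cm^2 / 10000
   = 0.0181 m^2

0.0181


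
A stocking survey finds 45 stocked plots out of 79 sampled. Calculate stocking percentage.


Formula: Stocking % = stocked plots / total plots * 100
Stocking = 45 / 79 * 100
Stocking = 0.5696 * 100 = 57.0%

57.0


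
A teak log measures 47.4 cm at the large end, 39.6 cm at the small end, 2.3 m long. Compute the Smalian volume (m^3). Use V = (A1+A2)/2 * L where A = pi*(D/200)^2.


Smalian: V = (A1 + A2)/2 * L,  A = pi*(D/200)^2
A1 = pi*(47.4/200)^2 = 0.17646 m^2
A2 = pi*(39.6/200)^2 = 0.123163 m^2
V = (0.17646+0.123163)/2*2.3 = 0.3446 m^3

0.3446


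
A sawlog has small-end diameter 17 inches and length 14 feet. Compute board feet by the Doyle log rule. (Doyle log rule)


Doyle: BF = (D - 4)^2 * L / 16
Adjusted diameter = 17 - 4 = 13 in
(D-4)^2 = 13^2 = 169
BF = 169 * 14 / 16 = 148 BF

148


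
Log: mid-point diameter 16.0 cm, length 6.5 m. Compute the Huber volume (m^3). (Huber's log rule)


Huber: V = Am * L,  Am = pi*(Dm/200)^2
Am = pi*(16.0/200)^2 = 0.020106 m^2
V = 0.020106*6.5 = 0.1307 m^3

0.1307


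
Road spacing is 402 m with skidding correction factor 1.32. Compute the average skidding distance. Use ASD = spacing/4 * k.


Formula: ASD = (spacing / 4) * correction
Uncorrected distance = spacing / 4 = 402 / 4 = 100.5 m
ASD = 100.5 * 1.32 = 133 m

133


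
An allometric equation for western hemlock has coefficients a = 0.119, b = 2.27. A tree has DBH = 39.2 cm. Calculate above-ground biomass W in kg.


Formula: W = a * DBH^b  (allometric power law)
DBH^b = 39.2^2.27 = 4137.7036
W = 0.119 * 4137.7036 = 492.4 kg

492.4


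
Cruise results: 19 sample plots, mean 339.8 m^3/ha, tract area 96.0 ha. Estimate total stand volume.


Formula: Total Volume = Mean Volume per ha * Total Area
Total Volume = 339.8 m^3/ha * 96.0 ha
Total Volume = 32621 m^3

32621


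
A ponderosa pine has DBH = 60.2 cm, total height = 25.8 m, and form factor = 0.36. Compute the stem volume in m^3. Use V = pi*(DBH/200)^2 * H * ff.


Formula: V = pi * (DBH/200)^2 * H * ff
Radius = DBH/200 = 60.2/200 = 0.301 m
Radius^2 = 0.301^2 = 0.090601 m^2
V = pi * 0.090601 * 25.8 * 0.36
V = 2.644 m^3

2.644


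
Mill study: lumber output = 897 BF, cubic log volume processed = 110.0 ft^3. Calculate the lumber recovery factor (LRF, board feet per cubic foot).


Formula: LRF = Lumber Output (BF) / Log Input (ft^3)
LRF = 897 BF / 110.0 ft^3
LRF = 8.15 BF/ft^3

8.15


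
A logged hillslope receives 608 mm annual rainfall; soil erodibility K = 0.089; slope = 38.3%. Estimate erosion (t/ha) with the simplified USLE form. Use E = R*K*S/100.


Formula: E = R * K * S / 100  (simplified USLE)
R * K = 608 * 0.089 = 54.112
E = 54.112 * 38.3 / 100 = 20.72 t/ha

20.72


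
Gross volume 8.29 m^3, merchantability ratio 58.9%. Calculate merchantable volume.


Formula: MV = V_total * (merchantable_pct / 100)
Merchantable fraction = 58.9% / 100 = 0.589
MV = 8.29 m^3 * 0.589 = 4.883 m^3

4.883


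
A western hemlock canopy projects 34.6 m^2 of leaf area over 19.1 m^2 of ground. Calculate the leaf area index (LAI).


Formula: LAI = total leaf area / ground area  (dimensionless)
LAI = 34.6 m^2 / 19.1 m^2
LAI = 1.81

1.81


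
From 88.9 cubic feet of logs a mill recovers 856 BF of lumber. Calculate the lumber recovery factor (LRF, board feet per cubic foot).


Formula: LRF = Lumber Output (BF) / Log Input (ft^3)
LRF = 856 BF / 88.9 ft^3
LRF = 9.63 BF/ft^3

9.63


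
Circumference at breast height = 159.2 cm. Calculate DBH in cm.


Formula: DBH = C / pi
DBH = 159.2 / pi
pi = 3.14159...
DBH = 50.7 cm

50.7


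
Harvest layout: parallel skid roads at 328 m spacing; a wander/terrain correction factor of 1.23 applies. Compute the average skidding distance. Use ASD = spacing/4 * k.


Formula: ASD = (spacing / 4) * correction
Uncorrected distance = spacing / 4 = 328 / 4 = 82 m
ASD = 82 * 1.23 = 101 m

101


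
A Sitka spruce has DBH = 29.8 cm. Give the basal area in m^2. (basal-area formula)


Formula: BA = pi * (DBH/2)^2 / 10000  (cm^2 to m^2)
Radius = DBH/2 = 29.8/2 = 14.9 cm
BA = pi * 14.9^2 / 10000
   = 697.465 cm^2 / 10000
   = 0.0697 m^2

0.0697


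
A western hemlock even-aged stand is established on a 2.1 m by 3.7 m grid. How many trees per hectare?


Formula: TPH = 10000 m^2/ha / (spacing_x * spacing_y)
Area per tree = 2.1 m * 3.7 m = 7.77 m^2
TPH = 10000 / 7.77 = 1287 trees/ha

1287


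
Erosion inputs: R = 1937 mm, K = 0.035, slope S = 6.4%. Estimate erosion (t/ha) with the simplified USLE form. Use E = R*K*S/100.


Formula: E = R * K * S / 100  (simplified USLE)
R * K = 1937 * 0.035 = 67.795
E = 67.795 * 6.4 / 100 = 4.34 t/ha

4.34


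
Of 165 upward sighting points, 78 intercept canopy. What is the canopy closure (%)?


Formula: Canopy closure = covered points / total points * 100
Closure = 78 / 165 * 100
Closure = 0.4727 * 100 = 47.3%

47.3


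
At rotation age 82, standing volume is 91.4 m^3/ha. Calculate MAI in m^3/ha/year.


Formula: MAI = Total Volume / Stand Age
MAI = 91.4 m^3/ha / 82 years
MAI = 1.11 m^3/ha/year

1.11


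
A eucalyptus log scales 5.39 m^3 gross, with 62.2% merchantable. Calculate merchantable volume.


Formula: MV = V_total * (merchantable_pct / 100)
Merchantable fraction = 62.2% / 100 = 0.622
MV = 5.39 m^3 * 0.622 = 3.353 m^3

3.353


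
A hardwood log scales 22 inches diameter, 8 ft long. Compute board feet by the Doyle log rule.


Doyle: BF = (D - 4)^2 * L / 16
Adjusted diameter = 22 - 4 = 18 in
(D-4)^2 = 18^2 = 324
BF = 324 * 8 / 16 = 162 BF

162


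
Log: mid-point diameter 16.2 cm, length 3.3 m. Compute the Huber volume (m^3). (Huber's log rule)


Huber: V = Am * L,  Am = pi*(Dm/200)^2
Am = pi*(16.2/200)^2 = 0.020612 m^2
V = 0.020612*3.3 = 0.068 m^3

0.068


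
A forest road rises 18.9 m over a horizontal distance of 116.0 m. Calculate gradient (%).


Formula: Gradient = rise / run * 100
Gradient = 18.9 / 116.0 * 100 = 16.3%

16.3


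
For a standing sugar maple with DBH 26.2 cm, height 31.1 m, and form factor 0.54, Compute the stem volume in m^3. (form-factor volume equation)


Formula: V = pi * (DBH/200)^2 * H * ff
Radius = DBH/200 = 26.2/200 = 0.131 m
Radius^2 = 0.131^2 = 0.017161 m^2
V = pi * 0.017161 * 31.1 * 0.54
V = 0.905 m^3

0.905


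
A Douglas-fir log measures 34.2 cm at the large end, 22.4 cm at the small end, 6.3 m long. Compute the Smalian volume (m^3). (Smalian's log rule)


Smalian: V = (A1 + A2)/2 * L,  A = pi*(D/200)^2
A1 = pi*(34.2/200)^2 = 0.091863 m^2
A2 = pi*(22.4/200)^2 = 0.039408 m^2
V = (0.091863+0.039408)/2*6.3 = 0.4135 m^3

0.4135


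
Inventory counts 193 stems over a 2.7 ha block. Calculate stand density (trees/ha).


Formula: Stand Density = N_trees / Area_ha
Density = 193 trees / 2.7 ha
Density = 71 trees/ha

71


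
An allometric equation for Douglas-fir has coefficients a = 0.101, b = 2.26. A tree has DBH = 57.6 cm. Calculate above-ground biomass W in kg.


Formula: W = a * DBH^b  (allometric power law)
DBH^b = 57.6^2.26 = 9518.1997
W = 0.101 * 9518.1997 = 961.3 kg

961.3


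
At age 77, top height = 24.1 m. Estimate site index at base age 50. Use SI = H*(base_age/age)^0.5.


Formula: SI = H_dom * (base_age / age)^0.5
Age ratio = 50 / 77 = 0.64935
sqrt(age_ratio) = 0.80582
SI = 24.1 * 0.80582 = 19.4 m

19.4


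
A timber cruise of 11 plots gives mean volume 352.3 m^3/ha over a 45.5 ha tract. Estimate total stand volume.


Formula: Total Volume = Mean Volume per ha * Total Area
Total Volume = 352.3 m^3/ha * 45.5 ha
Total Volume = 16030 m^3

16030


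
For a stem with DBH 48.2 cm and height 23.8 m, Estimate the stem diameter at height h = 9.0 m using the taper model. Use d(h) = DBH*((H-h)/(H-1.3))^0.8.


Taper: d(h) = DBH * ((H - h) / (H - 1.3))^0.8
Numerator = H - h = 23.8 - 9.0 = 14.8 m
Denominator = H - 1.3 = 23.8 - 1.3 = 22.5 m
Ratio = 14.8 / 22.5 = 0.65778
d = 48.2 * 0.65778^0.8 = 34.5 cm

34.5


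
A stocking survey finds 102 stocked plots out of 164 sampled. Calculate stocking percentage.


Formula: Stocking % = stocked plots / total plots * 100
Stocking = 102 / 164 * 100
Stocking = 0.622 * 100 = 62.2%

62.2
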